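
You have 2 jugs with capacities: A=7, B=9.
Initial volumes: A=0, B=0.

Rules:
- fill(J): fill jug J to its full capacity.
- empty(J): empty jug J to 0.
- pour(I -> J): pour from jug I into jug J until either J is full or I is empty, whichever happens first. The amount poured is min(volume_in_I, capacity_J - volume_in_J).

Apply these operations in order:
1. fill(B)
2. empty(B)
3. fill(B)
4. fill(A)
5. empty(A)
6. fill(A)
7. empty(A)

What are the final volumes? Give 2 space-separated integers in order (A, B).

Answer: 0 9

Derivation:
Step 1: fill(B) -> (A=0 B=9)
Step 2: empty(B) -> (A=0 B=0)
Step 3: fill(B) -> (A=0 B=9)
Step 4: fill(A) -> (A=7 B=9)
Step 5: empty(A) -> (A=0 B=9)
Step 6: fill(A) -> (A=7 B=9)
Step 7: empty(A) -> (A=0 B=9)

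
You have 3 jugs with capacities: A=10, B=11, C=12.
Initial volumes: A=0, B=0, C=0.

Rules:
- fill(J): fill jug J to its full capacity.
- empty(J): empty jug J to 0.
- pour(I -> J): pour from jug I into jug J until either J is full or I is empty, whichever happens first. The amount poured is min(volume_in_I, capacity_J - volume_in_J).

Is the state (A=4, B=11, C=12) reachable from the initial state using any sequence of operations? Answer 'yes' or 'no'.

Answer: yes

Derivation:
BFS from (A=0, B=0, C=0):
  1. fill(B) -> (A=0 B=11 C=0)
  2. fill(C) -> (A=0 B=11 C=12)
  3. pour(C -> A) -> (A=10 B=11 C=2)
  4. empty(A) -> (A=0 B=11 C=2)
  5. pour(C -> A) -> (A=2 B=11 C=0)
  6. fill(C) -> (A=2 B=11 C=12)
  7. pour(C -> A) -> (A=10 B=11 C=4)
  8. empty(A) -> (A=0 B=11 C=4)
  9. pour(C -> A) -> (A=4 B=11 C=0)
  10. fill(C) -> (A=4 B=11 C=12)
Target reached → yes.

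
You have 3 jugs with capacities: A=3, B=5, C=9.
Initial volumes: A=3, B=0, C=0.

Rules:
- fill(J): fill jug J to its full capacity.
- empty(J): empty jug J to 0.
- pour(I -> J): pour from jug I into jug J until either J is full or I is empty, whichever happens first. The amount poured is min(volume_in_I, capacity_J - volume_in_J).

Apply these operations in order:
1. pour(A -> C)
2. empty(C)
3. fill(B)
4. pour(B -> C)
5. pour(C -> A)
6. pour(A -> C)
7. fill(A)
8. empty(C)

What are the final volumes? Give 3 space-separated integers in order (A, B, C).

Step 1: pour(A -> C) -> (A=0 B=0 C=3)
Step 2: empty(C) -> (A=0 B=0 C=0)
Step 3: fill(B) -> (A=0 B=5 C=0)
Step 4: pour(B -> C) -> (A=0 B=0 C=5)
Step 5: pour(C -> A) -> (A=3 B=0 C=2)
Step 6: pour(A -> C) -> (A=0 B=0 C=5)
Step 7: fill(A) -> (A=3 B=0 C=5)
Step 8: empty(C) -> (A=3 B=0 C=0)

Answer: 3 0 0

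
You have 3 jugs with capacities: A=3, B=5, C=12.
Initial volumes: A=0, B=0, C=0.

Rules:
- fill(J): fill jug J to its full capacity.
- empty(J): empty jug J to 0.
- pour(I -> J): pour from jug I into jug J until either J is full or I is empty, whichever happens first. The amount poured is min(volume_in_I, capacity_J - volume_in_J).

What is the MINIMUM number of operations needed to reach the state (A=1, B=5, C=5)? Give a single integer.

Answer: 6

Derivation:
BFS from (A=0, B=0, C=0). One shortest path:
  1. fill(A) -> (A=3 B=0 C=0)
  2. fill(B) -> (A=3 B=5 C=0)
  3. pour(B -> C) -> (A=3 B=0 C=5)
  4. pour(A -> B) -> (A=0 B=3 C=5)
  5. fill(A) -> (A=3 B=3 C=5)
  6. pour(A -> B) -> (A=1 B=5 C=5)
Reached target in 6 moves.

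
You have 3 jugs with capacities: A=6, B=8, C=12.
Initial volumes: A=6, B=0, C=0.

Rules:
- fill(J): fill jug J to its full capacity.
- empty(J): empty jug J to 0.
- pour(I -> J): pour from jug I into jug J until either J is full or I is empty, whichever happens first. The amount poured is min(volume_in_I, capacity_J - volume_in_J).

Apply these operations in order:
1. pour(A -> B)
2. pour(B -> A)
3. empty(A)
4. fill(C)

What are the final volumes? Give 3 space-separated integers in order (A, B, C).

Answer: 0 0 12

Derivation:
Step 1: pour(A -> B) -> (A=0 B=6 C=0)
Step 2: pour(B -> A) -> (A=6 B=0 C=0)
Step 3: empty(A) -> (A=0 B=0 C=0)
Step 4: fill(C) -> (A=0 B=0 C=12)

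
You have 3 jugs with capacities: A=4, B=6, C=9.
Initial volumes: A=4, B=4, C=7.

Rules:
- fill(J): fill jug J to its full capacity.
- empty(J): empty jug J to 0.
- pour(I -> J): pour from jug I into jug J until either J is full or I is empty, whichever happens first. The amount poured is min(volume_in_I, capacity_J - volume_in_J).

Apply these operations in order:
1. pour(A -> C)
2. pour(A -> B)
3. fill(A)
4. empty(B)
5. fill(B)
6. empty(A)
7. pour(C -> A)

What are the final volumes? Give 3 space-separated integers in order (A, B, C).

Answer: 4 6 5

Derivation:
Step 1: pour(A -> C) -> (A=2 B=4 C=9)
Step 2: pour(A -> B) -> (A=0 B=6 C=9)
Step 3: fill(A) -> (A=4 B=6 C=9)
Step 4: empty(B) -> (A=4 B=0 C=9)
Step 5: fill(B) -> (A=4 B=6 C=9)
Step 6: empty(A) -> (A=0 B=6 C=9)
Step 7: pour(C -> A) -> (A=4 B=6 C=5)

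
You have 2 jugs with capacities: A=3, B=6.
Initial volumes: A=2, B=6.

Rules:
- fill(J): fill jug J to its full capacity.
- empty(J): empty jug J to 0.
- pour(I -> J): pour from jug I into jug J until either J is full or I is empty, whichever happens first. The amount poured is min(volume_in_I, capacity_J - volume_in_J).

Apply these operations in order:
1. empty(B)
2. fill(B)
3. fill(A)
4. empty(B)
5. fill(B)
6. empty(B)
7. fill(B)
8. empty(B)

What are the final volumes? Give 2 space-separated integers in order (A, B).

Answer: 3 0

Derivation:
Step 1: empty(B) -> (A=2 B=0)
Step 2: fill(B) -> (A=2 B=6)
Step 3: fill(A) -> (A=3 B=6)
Step 4: empty(B) -> (A=3 B=0)
Step 5: fill(B) -> (A=3 B=6)
Step 6: empty(B) -> (A=3 B=0)
Step 7: fill(B) -> (A=3 B=6)
Step 8: empty(B) -> (A=3 B=0)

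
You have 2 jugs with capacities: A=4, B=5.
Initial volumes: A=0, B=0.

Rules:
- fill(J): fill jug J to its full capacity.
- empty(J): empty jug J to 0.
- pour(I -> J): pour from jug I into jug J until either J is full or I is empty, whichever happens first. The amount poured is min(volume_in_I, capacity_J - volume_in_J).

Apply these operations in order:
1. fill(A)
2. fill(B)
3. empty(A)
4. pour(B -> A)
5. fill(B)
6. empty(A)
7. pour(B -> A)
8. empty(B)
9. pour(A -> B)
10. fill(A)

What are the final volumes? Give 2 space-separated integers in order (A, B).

Step 1: fill(A) -> (A=4 B=0)
Step 2: fill(B) -> (A=4 B=5)
Step 3: empty(A) -> (A=0 B=5)
Step 4: pour(B -> A) -> (A=4 B=1)
Step 5: fill(B) -> (A=4 B=5)
Step 6: empty(A) -> (A=0 B=5)
Step 7: pour(B -> A) -> (A=4 B=1)
Step 8: empty(B) -> (A=4 B=0)
Step 9: pour(A -> B) -> (A=0 B=4)
Step 10: fill(A) -> (A=4 B=4)

Answer: 4 4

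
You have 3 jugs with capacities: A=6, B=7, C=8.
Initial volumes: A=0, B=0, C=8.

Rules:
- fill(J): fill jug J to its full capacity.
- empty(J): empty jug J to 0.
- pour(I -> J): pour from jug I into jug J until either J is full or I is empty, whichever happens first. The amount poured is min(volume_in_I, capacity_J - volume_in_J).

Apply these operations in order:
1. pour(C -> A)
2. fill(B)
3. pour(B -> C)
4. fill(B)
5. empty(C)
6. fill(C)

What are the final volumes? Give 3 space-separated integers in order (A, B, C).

Step 1: pour(C -> A) -> (A=6 B=0 C=2)
Step 2: fill(B) -> (A=6 B=7 C=2)
Step 3: pour(B -> C) -> (A=6 B=1 C=8)
Step 4: fill(B) -> (A=6 B=7 C=8)
Step 5: empty(C) -> (A=6 B=7 C=0)
Step 6: fill(C) -> (A=6 B=7 C=8)

Answer: 6 7 8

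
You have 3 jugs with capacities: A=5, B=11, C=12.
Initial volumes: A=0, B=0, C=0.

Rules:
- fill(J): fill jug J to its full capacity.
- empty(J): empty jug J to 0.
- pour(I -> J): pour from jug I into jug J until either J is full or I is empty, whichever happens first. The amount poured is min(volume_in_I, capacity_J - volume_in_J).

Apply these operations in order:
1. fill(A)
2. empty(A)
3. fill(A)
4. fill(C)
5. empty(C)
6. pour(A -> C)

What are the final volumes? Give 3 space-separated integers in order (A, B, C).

Step 1: fill(A) -> (A=5 B=0 C=0)
Step 2: empty(A) -> (A=0 B=0 C=0)
Step 3: fill(A) -> (A=5 B=0 C=0)
Step 4: fill(C) -> (A=5 B=0 C=12)
Step 5: empty(C) -> (A=5 B=0 C=0)
Step 6: pour(A -> C) -> (A=0 B=0 C=5)

Answer: 0 0 5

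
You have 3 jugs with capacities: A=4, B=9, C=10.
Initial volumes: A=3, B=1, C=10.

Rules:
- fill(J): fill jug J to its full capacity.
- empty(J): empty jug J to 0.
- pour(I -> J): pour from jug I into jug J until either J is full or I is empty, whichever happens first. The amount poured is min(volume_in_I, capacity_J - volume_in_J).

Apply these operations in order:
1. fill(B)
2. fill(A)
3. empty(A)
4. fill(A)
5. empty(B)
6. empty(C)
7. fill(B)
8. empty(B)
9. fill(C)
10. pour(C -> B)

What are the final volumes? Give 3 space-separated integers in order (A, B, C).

Answer: 4 9 1

Derivation:
Step 1: fill(B) -> (A=3 B=9 C=10)
Step 2: fill(A) -> (A=4 B=9 C=10)
Step 3: empty(A) -> (A=0 B=9 C=10)
Step 4: fill(A) -> (A=4 B=9 C=10)
Step 5: empty(B) -> (A=4 B=0 C=10)
Step 6: empty(C) -> (A=4 B=0 C=0)
Step 7: fill(B) -> (A=4 B=9 C=0)
Step 8: empty(B) -> (A=4 B=0 C=0)
Step 9: fill(C) -> (A=4 B=0 C=10)
Step 10: pour(C -> B) -> (A=4 B=9 C=1)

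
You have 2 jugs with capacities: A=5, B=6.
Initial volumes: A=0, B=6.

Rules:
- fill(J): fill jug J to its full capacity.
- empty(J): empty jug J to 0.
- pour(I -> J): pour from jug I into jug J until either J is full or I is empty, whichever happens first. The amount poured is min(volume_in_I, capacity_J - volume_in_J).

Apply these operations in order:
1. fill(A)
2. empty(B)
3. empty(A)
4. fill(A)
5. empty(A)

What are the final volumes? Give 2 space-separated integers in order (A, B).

Step 1: fill(A) -> (A=5 B=6)
Step 2: empty(B) -> (A=5 B=0)
Step 3: empty(A) -> (A=0 B=0)
Step 4: fill(A) -> (A=5 B=0)
Step 5: empty(A) -> (A=0 B=0)

Answer: 0 0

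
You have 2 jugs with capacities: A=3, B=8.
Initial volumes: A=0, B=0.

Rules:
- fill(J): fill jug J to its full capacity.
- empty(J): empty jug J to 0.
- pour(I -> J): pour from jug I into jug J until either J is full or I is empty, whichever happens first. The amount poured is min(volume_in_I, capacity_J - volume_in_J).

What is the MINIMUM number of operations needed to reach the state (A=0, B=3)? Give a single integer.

Answer: 2

Derivation:
BFS from (A=0, B=0). One shortest path:
  1. fill(A) -> (A=3 B=0)
  2. pour(A -> B) -> (A=0 B=3)
Reached target in 2 moves.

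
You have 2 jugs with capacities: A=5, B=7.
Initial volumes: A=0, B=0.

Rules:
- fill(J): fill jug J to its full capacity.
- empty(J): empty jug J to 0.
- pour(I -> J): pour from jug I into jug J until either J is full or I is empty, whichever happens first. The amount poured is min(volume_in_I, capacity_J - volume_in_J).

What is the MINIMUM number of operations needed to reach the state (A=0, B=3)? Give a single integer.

BFS from (A=0, B=0). One shortest path:
  1. fill(A) -> (A=5 B=0)
  2. pour(A -> B) -> (A=0 B=5)
  3. fill(A) -> (A=5 B=5)
  4. pour(A -> B) -> (A=3 B=7)
  5. empty(B) -> (A=3 B=0)
  6. pour(A -> B) -> (A=0 B=3)
Reached target in 6 moves.

Answer: 6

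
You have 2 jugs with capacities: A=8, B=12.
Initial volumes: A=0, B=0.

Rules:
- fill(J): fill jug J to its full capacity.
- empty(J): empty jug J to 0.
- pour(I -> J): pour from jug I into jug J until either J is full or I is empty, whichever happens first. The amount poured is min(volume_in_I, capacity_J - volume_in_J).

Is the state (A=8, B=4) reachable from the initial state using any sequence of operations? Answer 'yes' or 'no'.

Answer: yes

Derivation:
BFS from (A=0, B=0):
  1. fill(B) -> (A=0 B=12)
  2. pour(B -> A) -> (A=8 B=4)
Target reached → yes.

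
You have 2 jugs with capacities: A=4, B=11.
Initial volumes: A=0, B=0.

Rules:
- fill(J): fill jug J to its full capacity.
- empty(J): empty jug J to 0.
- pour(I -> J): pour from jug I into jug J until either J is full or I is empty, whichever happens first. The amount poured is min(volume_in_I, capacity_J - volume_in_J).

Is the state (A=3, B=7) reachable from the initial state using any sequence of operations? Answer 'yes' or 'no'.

BFS explored all 30 reachable states.
Reachable set includes: (0,0), (0,1), (0,2), (0,3), (0,4), (0,5), (0,6), (0,7), (0,8), (0,9), (0,10), (0,11) ...
Target (A=3, B=7) not in reachable set → no.

Answer: no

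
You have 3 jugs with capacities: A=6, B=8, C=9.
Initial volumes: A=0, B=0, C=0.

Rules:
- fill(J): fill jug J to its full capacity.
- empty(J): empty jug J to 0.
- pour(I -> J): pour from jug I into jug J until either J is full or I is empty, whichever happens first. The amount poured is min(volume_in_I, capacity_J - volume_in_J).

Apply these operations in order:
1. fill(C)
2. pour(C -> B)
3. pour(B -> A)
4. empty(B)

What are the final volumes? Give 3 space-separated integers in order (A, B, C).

Step 1: fill(C) -> (A=0 B=0 C=9)
Step 2: pour(C -> B) -> (A=0 B=8 C=1)
Step 3: pour(B -> A) -> (A=6 B=2 C=1)
Step 4: empty(B) -> (A=6 B=0 C=1)

Answer: 6 0 1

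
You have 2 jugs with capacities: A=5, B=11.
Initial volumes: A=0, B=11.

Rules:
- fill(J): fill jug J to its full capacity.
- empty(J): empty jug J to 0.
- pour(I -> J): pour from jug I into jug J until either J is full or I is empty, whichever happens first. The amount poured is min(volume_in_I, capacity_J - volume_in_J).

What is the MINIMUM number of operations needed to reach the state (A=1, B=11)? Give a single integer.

BFS from (A=0, B=11). One shortest path:
  1. pour(B -> A) -> (A=5 B=6)
  2. empty(A) -> (A=0 B=6)
  3. pour(B -> A) -> (A=5 B=1)
  4. empty(A) -> (A=0 B=1)
  5. pour(B -> A) -> (A=1 B=0)
  6. fill(B) -> (A=1 B=11)
Reached target in 6 moves.

Answer: 6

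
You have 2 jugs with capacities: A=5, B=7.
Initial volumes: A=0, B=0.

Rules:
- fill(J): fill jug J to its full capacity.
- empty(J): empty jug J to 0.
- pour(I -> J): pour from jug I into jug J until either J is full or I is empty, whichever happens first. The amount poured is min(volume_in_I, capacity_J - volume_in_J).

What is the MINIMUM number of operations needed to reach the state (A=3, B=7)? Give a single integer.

BFS from (A=0, B=0). One shortest path:
  1. fill(A) -> (A=5 B=0)
  2. pour(A -> B) -> (A=0 B=5)
  3. fill(A) -> (A=5 B=5)
  4. pour(A -> B) -> (A=3 B=7)
Reached target in 4 moves.

Answer: 4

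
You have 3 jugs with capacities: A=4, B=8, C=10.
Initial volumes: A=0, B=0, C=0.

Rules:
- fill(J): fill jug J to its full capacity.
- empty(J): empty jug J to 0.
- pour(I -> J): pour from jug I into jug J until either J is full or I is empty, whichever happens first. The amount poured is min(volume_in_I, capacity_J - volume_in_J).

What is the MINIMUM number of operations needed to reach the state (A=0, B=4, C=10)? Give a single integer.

Answer: 3

Derivation:
BFS from (A=0, B=0, C=0). One shortest path:
  1. fill(A) -> (A=4 B=0 C=0)
  2. fill(C) -> (A=4 B=0 C=10)
  3. pour(A -> B) -> (A=0 B=4 C=10)
Reached target in 3 moves.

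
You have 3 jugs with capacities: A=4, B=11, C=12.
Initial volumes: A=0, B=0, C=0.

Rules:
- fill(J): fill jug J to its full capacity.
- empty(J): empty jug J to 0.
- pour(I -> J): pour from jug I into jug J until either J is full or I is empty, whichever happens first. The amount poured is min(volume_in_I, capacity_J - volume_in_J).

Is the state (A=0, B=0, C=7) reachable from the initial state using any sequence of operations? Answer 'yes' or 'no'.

Answer: yes

Derivation:
BFS from (A=0, B=0, C=0):
  1. fill(B) -> (A=0 B=11 C=0)
  2. pour(B -> A) -> (A=4 B=7 C=0)
  3. empty(A) -> (A=0 B=7 C=0)
  4. pour(B -> C) -> (A=0 B=0 C=7)
Target reached → yes.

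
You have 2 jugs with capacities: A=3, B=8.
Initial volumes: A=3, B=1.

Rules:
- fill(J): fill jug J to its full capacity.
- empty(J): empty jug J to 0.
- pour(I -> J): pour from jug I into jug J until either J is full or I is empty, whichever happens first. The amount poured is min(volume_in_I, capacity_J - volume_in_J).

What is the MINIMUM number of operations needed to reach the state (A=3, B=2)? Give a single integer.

Answer: 5

Derivation:
BFS from (A=3, B=1). One shortest path:
  1. empty(A) -> (A=0 B=1)
  2. fill(B) -> (A=0 B=8)
  3. pour(B -> A) -> (A=3 B=5)
  4. empty(A) -> (A=0 B=5)
  5. pour(B -> A) -> (A=3 B=2)
Reached target in 5 moves.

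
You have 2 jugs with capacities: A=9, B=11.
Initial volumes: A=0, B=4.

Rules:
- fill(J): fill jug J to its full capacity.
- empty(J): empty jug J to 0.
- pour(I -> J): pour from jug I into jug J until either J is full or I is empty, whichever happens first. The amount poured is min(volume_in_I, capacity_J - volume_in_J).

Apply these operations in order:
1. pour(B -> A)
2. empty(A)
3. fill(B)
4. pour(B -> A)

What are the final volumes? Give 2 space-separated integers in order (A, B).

Step 1: pour(B -> A) -> (A=4 B=0)
Step 2: empty(A) -> (A=0 B=0)
Step 3: fill(B) -> (A=0 B=11)
Step 4: pour(B -> A) -> (A=9 B=2)

Answer: 9 2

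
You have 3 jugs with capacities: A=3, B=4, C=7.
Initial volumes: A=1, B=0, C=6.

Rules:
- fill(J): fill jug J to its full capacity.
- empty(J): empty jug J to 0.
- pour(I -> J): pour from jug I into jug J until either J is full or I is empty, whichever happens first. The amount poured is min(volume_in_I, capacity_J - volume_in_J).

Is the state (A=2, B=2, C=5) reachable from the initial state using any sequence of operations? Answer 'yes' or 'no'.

BFS explored all 124 reachable states.
Reachable set includes: (0,0,0), (0,0,1), (0,0,2), (0,0,3), (0,0,4), (0,0,5), (0,0,6), (0,0,7), (0,1,0), (0,1,1), (0,1,2), (0,1,3) ...
Target (A=2, B=2, C=5) not in reachable set → no.

Answer: no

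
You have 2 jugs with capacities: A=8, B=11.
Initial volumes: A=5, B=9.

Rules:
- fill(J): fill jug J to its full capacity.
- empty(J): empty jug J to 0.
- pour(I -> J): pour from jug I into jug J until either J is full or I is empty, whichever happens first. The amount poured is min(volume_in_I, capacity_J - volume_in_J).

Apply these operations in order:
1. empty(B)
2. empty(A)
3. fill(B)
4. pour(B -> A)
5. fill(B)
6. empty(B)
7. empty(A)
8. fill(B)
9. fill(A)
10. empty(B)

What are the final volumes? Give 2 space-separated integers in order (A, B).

Answer: 8 0

Derivation:
Step 1: empty(B) -> (A=5 B=0)
Step 2: empty(A) -> (A=0 B=0)
Step 3: fill(B) -> (A=0 B=11)
Step 4: pour(B -> A) -> (A=8 B=3)
Step 5: fill(B) -> (A=8 B=11)
Step 6: empty(B) -> (A=8 B=0)
Step 7: empty(A) -> (A=0 B=0)
Step 8: fill(B) -> (A=0 B=11)
Step 9: fill(A) -> (A=8 B=11)
Step 10: empty(B) -> (A=8 B=0)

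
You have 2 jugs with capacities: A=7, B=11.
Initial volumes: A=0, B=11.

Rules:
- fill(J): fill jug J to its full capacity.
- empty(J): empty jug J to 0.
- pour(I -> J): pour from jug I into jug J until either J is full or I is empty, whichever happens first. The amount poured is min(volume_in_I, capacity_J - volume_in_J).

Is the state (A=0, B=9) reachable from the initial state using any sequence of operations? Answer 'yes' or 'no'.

BFS from (A=0, B=11):
  1. pour(B -> A) -> (A=7 B=4)
  2. empty(A) -> (A=0 B=4)
  3. pour(B -> A) -> (A=4 B=0)
  4. fill(B) -> (A=4 B=11)
  5. pour(B -> A) -> (A=7 B=8)
  6. empty(A) -> (A=0 B=8)
  7. pour(B -> A) -> (A=7 B=1)
  8. empty(A) -> (A=0 B=1)
  9. pour(B -> A) -> (A=1 B=0)
  10. fill(B) -> (A=1 B=11)
  11. pour(B -> A) -> (A=7 B=5)
  12. empty(A) -> (A=0 B=5)
  13. pour(B -> A) -> (A=5 B=0)
  14. fill(B) -> (A=5 B=11)
  15. pour(B -> A) -> (A=7 B=9)
  16. empty(A) -> (A=0 B=9)
Target reached → yes.

Answer: yes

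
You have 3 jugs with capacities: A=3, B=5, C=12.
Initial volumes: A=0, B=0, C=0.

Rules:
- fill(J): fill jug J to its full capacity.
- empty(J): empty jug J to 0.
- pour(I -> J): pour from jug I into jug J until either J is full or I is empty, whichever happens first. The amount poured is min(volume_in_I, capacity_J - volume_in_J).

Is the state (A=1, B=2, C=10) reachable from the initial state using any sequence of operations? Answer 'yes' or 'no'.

Answer: no

Derivation:
BFS explored all 224 reachable states.
Reachable set includes: (0,0,0), (0,0,1), (0,0,2), (0,0,3), (0,0,4), (0,0,5), (0,0,6), (0,0,7), (0,0,8), (0,0,9), (0,0,10), (0,0,11) ...
Target (A=1, B=2, C=10) not in reachable set → no.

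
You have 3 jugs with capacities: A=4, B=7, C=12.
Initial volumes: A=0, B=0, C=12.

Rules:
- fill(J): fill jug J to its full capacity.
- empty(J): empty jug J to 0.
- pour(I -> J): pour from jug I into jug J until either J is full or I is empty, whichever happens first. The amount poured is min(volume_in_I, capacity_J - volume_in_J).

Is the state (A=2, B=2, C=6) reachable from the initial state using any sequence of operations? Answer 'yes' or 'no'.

Answer: no

Derivation:
BFS explored all 322 reachable states.
Reachable set includes: (0,0,0), (0,0,1), (0,0,2), (0,0,3), (0,0,4), (0,0,5), (0,0,6), (0,0,7), (0,0,8), (0,0,9), (0,0,10), (0,0,11) ...
Target (A=2, B=2, C=6) not in reachable set → no.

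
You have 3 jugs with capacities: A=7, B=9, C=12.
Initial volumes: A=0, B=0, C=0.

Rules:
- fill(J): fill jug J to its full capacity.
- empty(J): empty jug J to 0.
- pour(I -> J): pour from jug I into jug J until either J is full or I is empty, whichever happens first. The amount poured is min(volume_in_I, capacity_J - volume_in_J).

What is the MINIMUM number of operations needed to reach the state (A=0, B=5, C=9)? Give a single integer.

Answer: 6

Derivation:
BFS from (A=0, B=0, C=0). One shortest path:
  1. fill(A) -> (A=7 B=0 C=0)
  2. pour(A -> B) -> (A=0 B=7 C=0)
  3. fill(A) -> (A=7 B=7 C=0)
  4. pour(A -> B) -> (A=5 B=9 C=0)
  5. pour(B -> C) -> (A=5 B=0 C=9)
  6. pour(A -> B) -> (A=0 B=5 C=9)
Reached target in 6 moves.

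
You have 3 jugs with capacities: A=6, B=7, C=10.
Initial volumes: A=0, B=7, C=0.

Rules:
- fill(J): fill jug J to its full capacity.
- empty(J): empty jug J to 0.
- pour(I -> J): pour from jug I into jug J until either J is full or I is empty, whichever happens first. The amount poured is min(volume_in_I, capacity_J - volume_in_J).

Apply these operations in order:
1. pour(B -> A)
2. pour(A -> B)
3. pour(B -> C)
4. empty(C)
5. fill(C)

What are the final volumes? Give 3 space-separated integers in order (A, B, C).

Step 1: pour(B -> A) -> (A=6 B=1 C=0)
Step 2: pour(A -> B) -> (A=0 B=7 C=0)
Step 3: pour(B -> C) -> (A=0 B=0 C=7)
Step 4: empty(C) -> (A=0 B=0 C=0)
Step 5: fill(C) -> (A=0 B=0 C=10)

Answer: 0 0 10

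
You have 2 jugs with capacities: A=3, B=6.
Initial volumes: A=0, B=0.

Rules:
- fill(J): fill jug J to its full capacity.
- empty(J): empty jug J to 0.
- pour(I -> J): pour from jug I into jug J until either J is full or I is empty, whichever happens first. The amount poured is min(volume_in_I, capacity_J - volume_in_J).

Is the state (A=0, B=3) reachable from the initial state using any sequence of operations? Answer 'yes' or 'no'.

Answer: yes

Derivation:
BFS from (A=0, B=0):
  1. fill(A) -> (A=3 B=0)
  2. pour(A -> B) -> (A=0 B=3)
Target reached → yes.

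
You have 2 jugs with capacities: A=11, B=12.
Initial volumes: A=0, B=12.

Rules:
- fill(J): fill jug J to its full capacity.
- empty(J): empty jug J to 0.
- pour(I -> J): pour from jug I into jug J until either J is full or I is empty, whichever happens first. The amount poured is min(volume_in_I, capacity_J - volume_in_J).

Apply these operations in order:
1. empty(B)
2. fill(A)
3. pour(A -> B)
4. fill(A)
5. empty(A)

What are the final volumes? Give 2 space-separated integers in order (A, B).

Answer: 0 11

Derivation:
Step 1: empty(B) -> (A=0 B=0)
Step 2: fill(A) -> (A=11 B=0)
Step 3: pour(A -> B) -> (A=0 B=11)
Step 4: fill(A) -> (A=11 B=11)
Step 5: empty(A) -> (A=0 B=11)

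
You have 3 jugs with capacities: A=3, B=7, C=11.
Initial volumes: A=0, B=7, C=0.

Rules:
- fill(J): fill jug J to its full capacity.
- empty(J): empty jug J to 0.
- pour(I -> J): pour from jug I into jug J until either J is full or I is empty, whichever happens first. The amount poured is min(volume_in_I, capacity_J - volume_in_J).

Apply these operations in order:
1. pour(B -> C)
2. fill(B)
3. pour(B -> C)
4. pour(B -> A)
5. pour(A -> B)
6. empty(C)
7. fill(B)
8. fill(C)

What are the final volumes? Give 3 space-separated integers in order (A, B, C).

Step 1: pour(B -> C) -> (A=0 B=0 C=7)
Step 2: fill(B) -> (A=0 B=7 C=7)
Step 3: pour(B -> C) -> (A=0 B=3 C=11)
Step 4: pour(B -> A) -> (A=3 B=0 C=11)
Step 5: pour(A -> B) -> (A=0 B=3 C=11)
Step 6: empty(C) -> (A=0 B=3 C=0)
Step 7: fill(B) -> (A=0 B=7 C=0)
Step 8: fill(C) -> (A=0 B=7 C=11)

Answer: 0 7 11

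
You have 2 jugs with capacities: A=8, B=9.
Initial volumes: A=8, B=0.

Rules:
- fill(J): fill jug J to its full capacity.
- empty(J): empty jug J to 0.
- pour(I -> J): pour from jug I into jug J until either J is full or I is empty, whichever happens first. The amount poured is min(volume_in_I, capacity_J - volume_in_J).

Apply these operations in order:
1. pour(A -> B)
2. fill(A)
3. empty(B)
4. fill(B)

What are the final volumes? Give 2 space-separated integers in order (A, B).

Answer: 8 9

Derivation:
Step 1: pour(A -> B) -> (A=0 B=8)
Step 2: fill(A) -> (A=8 B=8)
Step 3: empty(B) -> (A=8 B=0)
Step 4: fill(B) -> (A=8 B=9)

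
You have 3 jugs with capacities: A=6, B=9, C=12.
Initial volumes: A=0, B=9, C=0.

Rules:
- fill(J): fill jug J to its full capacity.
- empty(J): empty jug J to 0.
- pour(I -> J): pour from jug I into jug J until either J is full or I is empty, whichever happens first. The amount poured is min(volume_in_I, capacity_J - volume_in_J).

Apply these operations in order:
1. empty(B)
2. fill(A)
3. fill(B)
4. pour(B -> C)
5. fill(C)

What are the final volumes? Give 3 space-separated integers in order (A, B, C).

Answer: 6 0 12

Derivation:
Step 1: empty(B) -> (A=0 B=0 C=0)
Step 2: fill(A) -> (A=6 B=0 C=0)
Step 3: fill(B) -> (A=6 B=9 C=0)
Step 4: pour(B -> C) -> (A=6 B=0 C=9)
Step 5: fill(C) -> (A=6 B=0 C=12)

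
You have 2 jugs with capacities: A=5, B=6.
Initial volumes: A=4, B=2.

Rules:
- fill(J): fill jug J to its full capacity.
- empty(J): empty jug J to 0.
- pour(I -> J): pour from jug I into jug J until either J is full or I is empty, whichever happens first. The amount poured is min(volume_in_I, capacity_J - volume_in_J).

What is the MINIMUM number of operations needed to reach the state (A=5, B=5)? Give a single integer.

Answer: 2

Derivation:
BFS from (A=4, B=2). One shortest path:
  1. fill(B) -> (A=4 B=6)
  2. pour(B -> A) -> (A=5 B=5)
Reached target in 2 moves.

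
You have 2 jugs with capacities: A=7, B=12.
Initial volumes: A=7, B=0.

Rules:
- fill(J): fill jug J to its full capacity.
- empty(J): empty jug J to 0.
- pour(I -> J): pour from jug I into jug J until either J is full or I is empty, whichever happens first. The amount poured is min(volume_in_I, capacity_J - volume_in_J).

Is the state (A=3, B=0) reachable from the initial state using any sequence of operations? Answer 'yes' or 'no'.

BFS from (A=7, B=0):
  1. empty(A) -> (A=0 B=0)
  2. fill(B) -> (A=0 B=12)
  3. pour(B -> A) -> (A=7 B=5)
  4. empty(A) -> (A=0 B=5)
  5. pour(B -> A) -> (A=5 B=0)
  6. fill(B) -> (A=5 B=12)
  7. pour(B -> A) -> (A=7 B=10)
  8. empty(A) -> (A=0 B=10)
  9. pour(B -> A) -> (A=7 B=3)
  10. empty(A) -> (A=0 B=3)
  11. pour(B -> A) -> (A=3 B=0)
Target reached → yes.

Answer: yes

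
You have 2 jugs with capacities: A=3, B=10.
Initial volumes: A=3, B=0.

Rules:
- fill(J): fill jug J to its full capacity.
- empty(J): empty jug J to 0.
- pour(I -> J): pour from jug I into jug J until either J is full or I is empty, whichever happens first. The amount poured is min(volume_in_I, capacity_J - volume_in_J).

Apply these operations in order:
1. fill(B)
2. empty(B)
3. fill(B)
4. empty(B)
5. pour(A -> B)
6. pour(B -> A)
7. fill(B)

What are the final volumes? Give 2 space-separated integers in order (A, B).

Step 1: fill(B) -> (A=3 B=10)
Step 2: empty(B) -> (A=3 B=0)
Step 3: fill(B) -> (A=3 B=10)
Step 4: empty(B) -> (A=3 B=0)
Step 5: pour(A -> B) -> (A=0 B=3)
Step 6: pour(B -> A) -> (A=3 B=0)
Step 7: fill(B) -> (A=3 B=10)

Answer: 3 10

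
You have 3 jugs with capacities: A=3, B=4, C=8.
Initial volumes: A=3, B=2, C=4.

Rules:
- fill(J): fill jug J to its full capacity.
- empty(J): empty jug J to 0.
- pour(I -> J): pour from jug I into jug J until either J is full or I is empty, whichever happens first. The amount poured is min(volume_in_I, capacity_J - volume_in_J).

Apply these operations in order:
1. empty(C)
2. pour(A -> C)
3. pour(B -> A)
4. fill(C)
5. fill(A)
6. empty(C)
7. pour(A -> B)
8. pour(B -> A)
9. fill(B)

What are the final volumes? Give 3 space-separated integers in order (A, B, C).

Answer: 3 4 0

Derivation:
Step 1: empty(C) -> (A=3 B=2 C=0)
Step 2: pour(A -> C) -> (A=0 B=2 C=3)
Step 3: pour(B -> A) -> (A=2 B=0 C=3)
Step 4: fill(C) -> (A=2 B=0 C=8)
Step 5: fill(A) -> (A=3 B=0 C=8)
Step 6: empty(C) -> (A=3 B=0 C=0)
Step 7: pour(A -> B) -> (A=0 B=3 C=0)
Step 8: pour(B -> A) -> (A=3 B=0 C=0)
Step 9: fill(B) -> (A=3 B=4 C=0)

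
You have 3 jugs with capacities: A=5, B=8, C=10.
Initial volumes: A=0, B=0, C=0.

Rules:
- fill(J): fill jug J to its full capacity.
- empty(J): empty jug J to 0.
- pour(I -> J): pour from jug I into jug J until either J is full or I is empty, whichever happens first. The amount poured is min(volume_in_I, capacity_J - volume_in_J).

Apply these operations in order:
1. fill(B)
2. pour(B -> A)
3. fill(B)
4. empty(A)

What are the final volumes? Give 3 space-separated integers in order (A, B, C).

Answer: 0 8 0

Derivation:
Step 1: fill(B) -> (A=0 B=8 C=0)
Step 2: pour(B -> A) -> (A=5 B=3 C=0)
Step 3: fill(B) -> (A=5 B=8 C=0)
Step 4: empty(A) -> (A=0 B=8 C=0)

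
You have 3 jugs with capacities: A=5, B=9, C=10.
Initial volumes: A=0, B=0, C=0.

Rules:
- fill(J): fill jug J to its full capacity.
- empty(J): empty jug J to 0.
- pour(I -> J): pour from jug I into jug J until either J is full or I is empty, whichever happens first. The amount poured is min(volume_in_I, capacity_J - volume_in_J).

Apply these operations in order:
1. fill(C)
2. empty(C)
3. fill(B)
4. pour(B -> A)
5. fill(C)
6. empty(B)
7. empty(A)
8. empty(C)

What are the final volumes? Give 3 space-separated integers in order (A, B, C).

Step 1: fill(C) -> (A=0 B=0 C=10)
Step 2: empty(C) -> (A=0 B=0 C=0)
Step 3: fill(B) -> (A=0 B=9 C=0)
Step 4: pour(B -> A) -> (A=5 B=4 C=0)
Step 5: fill(C) -> (A=5 B=4 C=10)
Step 6: empty(B) -> (A=5 B=0 C=10)
Step 7: empty(A) -> (A=0 B=0 C=10)
Step 8: empty(C) -> (A=0 B=0 C=0)

Answer: 0 0 0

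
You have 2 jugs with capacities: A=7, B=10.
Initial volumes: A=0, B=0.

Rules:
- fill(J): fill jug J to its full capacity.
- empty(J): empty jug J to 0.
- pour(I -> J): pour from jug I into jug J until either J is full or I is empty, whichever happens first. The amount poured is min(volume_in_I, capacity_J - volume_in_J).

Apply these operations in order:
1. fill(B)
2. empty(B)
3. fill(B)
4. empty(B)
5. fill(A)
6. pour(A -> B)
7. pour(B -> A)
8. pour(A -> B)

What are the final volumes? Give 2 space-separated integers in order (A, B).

Step 1: fill(B) -> (A=0 B=10)
Step 2: empty(B) -> (A=0 B=0)
Step 3: fill(B) -> (A=0 B=10)
Step 4: empty(B) -> (A=0 B=0)
Step 5: fill(A) -> (A=7 B=0)
Step 6: pour(A -> B) -> (A=0 B=7)
Step 7: pour(B -> A) -> (A=7 B=0)
Step 8: pour(A -> B) -> (A=0 B=7)

Answer: 0 7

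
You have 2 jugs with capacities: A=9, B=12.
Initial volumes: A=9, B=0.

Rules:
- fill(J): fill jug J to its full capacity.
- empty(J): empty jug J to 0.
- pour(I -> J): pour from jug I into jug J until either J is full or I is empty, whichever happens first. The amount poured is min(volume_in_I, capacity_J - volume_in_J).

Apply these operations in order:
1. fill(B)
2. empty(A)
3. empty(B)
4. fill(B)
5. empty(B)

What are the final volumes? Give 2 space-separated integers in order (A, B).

Step 1: fill(B) -> (A=9 B=12)
Step 2: empty(A) -> (A=0 B=12)
Step 3: empty(B) -> (A=0 B=0)
Step 4: fill(B) -> (A=0 B=12)
Step 5: empty(B) -> (A=0 B=0)

Answer: 0 0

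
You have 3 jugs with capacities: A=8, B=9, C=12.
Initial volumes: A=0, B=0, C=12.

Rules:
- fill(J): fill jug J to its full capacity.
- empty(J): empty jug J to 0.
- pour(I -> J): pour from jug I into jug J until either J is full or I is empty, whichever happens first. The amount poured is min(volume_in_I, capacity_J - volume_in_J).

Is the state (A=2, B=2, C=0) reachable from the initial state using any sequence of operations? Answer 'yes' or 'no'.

BFS from (A=0, B=0, C=12):
  1. pour(C -> B) -> (A=0 B=9 C=3)
  2. pour(B -> A) -> (A=8 B=1 C=3)
  3. pour(A -> C) -> (A=0 B=1 C=11)
  4. pour(B -> A) -> (A=1 B=0 C=11)
  5. pour(C -> B) -> (A=1 B=9 C=2)
  6. pour(B -> A) -> (A=8 B=2 C=2)
  7. empty(A) -> (A=0 B=2 C=2)
  8. pour(C -> A) -> (A=2 B=2 C=0)
Target reached → yes.

Answer: yes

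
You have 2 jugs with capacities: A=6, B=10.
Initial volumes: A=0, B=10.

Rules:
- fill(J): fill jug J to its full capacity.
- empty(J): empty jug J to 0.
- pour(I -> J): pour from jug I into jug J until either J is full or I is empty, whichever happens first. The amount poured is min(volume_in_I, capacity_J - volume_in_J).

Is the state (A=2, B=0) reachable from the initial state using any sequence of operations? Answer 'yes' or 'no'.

Answer: yes

Derivation:
BFS from (A=0, B=10):
  1. fill(A) -> (A=6 B=10)
  2. empty(B) -> (A=6 B=0)
  3. pour(A -> B) -> (A=0 B=6)
  4. fill(A) -> (A=6 B=6)
  5. pour(A -> B) -> (A=2 B=10)
  6. empty(B) -> (A=2 B=0)
Target reached → yes.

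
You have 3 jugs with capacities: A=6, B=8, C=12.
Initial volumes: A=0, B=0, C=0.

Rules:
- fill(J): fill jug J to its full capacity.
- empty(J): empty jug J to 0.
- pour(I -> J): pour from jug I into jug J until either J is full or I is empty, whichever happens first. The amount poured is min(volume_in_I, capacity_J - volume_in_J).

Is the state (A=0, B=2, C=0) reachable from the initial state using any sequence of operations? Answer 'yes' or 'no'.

BFS from (A=0, B=0, C=0):
  1. fill(B) -> (A=0 B=8 C=0)
  2. pour(B -> A) -> (A=6 B=2 C=0)
  3. empty(A) -> (A=0 B=2 C=0)
Target reached → yes.

Answer: yes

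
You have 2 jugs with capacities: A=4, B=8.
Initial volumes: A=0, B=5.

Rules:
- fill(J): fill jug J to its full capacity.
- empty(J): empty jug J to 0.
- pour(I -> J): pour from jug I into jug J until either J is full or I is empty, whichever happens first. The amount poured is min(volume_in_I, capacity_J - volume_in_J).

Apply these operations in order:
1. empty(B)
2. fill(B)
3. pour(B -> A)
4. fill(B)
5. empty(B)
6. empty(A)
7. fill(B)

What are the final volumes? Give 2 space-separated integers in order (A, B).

Step 1: empty(B) -> (A=0 B=0)
Step 2: fill(B) -> (A=0 B=8)
Step 3: pour(B -> A) -> (A=4 B=4)
Step 4: fill(B) -> (A=4 B=8)
Step 5: empty(B) -> (A=4 B=0)
Step 6: empty(A) -> (A=0 B=0)
Step 7: fill(B) -> (A=0 B=8)

Answer: 0 8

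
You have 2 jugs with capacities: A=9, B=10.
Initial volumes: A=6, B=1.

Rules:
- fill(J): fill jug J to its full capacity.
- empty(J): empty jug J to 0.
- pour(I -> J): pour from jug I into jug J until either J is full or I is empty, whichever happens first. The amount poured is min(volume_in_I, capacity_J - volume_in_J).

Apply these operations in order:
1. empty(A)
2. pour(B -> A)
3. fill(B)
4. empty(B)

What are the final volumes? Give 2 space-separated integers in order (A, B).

Step 1: empty(A) -> (A=0 B=1)
Step 2: pour(B -> A) -> (A=1 B=0)
Step 3: fill(B) -> (A=1 B=10)
Step 4: empty(B) -> (A=1 B=0)

Answer: 1 0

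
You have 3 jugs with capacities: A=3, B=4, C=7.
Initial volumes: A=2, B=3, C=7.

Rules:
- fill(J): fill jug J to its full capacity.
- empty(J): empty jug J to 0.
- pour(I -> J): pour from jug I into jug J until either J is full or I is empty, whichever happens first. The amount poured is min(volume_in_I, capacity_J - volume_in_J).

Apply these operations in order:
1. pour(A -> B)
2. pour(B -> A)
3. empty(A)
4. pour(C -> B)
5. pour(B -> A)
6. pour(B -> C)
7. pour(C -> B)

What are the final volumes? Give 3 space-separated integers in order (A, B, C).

Step 1: pour(A -> B) -> (A=1 B=4 C=7)
Step 2: pour(B -> A) -> (A=3 B=2 C=7)
Step 3: empty(A) -> (A=0 B=2 C=7)
Step 4: pour(C -> B) -> (A=0 B=4 C=5)
Step 5: pour(B -> A) -> (A=3 B=1 C=5)
Step 6: pour(B -> C) -> (A=3 B=0 C=6)
Step 7: pour(C -> B) -> (A=3 B=4 C=2)

Answer: 3 4 2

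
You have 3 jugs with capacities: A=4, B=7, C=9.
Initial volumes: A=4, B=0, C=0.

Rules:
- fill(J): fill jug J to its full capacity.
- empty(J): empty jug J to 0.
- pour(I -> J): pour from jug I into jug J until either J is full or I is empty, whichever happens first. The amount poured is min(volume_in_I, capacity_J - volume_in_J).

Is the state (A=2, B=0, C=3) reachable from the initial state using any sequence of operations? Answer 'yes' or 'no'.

Answer: yes

Derivation:
BFS from (A=4, B=0, C=0):
  1. empty(A) -> (A=0 B=0 C=0)
  2. fill(C) -> (A=0 B=0 C=9)
  3. pour(C -> B) -> (A=0 B=7 C=2)
  4. pour(B -> A) -> (A=4 B=3 C=2)
  5. empty(A) -> (A=0 B=3 C=2)
  6. pour(C -> A) -> (A=2 B=3 C=0)
  7. pour(B -> C) -> (A=2 B=0 C=3)
Target reached → yes.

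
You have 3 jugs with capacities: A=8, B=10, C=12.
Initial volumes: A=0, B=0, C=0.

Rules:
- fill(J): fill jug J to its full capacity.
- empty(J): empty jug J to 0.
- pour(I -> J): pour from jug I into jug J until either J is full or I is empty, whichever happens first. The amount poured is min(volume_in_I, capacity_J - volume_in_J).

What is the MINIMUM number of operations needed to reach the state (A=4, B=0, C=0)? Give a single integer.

Answer: 4

Derivation:
BFS from (A=0, B=0, C=0). One shortest path:
  1. fill(C) -> (A=0 B=0 C=12)
  2. pour(C -> A) -> (A=8 B=0 C=4)
  3. empty(A) -> (A=0 B=0 C=4)
  4. pour(C -> A) -> (A=4 B=0 C=0)
Reached target in 4 moves.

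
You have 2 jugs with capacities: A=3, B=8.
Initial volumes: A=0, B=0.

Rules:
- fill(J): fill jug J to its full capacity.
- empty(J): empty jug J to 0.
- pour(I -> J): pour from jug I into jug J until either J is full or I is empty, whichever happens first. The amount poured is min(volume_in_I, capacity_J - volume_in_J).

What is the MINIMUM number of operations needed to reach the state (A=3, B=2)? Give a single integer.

Answer: 4

Derivation:
BFS from (A=0, B=0). One shortest path:
  1. fill(B) -> (A=0 B=8)
  2. pour(B -> A) -> (A=3 B=5)
  3. empty(A) -> (A=0 B=5)
  4. pour(B -> A) -> (A=3 B=2)
Reached target in 4 moves.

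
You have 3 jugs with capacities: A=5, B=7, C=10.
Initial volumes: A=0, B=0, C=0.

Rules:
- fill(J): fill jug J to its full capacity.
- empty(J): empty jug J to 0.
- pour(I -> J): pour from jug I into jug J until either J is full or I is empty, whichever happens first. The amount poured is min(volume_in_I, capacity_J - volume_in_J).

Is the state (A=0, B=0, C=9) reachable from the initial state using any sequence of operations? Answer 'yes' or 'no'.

Answer: yes

Derivation:
BFS from (A=0, B=0, C=0):
  1. fill(B) -> (A=0 B=7 C=0)
  2. pour(B -> A) -> (A=5 B=2 C=0)
  3. empty(A) -> (A=0 B=2 C=0)
  4. pour(B -> C) -> (A=0 B=0 C=2)
  5. fill(B) -> (A=0 B=7 C=2)
  6. pour(B -> C) -> (A=0 B=0 C=9)
Target reached → yes.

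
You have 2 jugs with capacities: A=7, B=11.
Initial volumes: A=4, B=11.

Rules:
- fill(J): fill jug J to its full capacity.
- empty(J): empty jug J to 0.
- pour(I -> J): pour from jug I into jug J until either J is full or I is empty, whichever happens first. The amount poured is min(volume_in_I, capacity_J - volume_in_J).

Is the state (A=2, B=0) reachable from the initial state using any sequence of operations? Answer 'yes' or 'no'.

BFS from (A=4, B=11):
  1. pour(B -> A) -> (A=7 B=8)
  2. empty(A) -> (A=0 B=8)
  3. pour(B -> A) -> (A=7 B=1)
  4. empty(A) -> (A=0 B=1)
  5. pour(B -> A) -> (A=1 B=0)
  6. fill(B) -> (A=1 B=11)
  7. pour(B -> A) -> (A=7 B=5)
  8. empty(A) -> (A=0 B=5)
  9. pour(B -> A) -> (A=5 B=0)
  10. fill(B) -> (A=5 B=11)
  11. pour(B -> A) -> (A=7 B=9)
  12. empty(A) -> (A=0 B=9)
  13. pour(B -> A) -> (A=7 B=2)
  14. empty(A) -> (A=0 B=2)
  15. pour(B -> A) -> (A=2 B=0)
Target reached → yes.

Answer: yes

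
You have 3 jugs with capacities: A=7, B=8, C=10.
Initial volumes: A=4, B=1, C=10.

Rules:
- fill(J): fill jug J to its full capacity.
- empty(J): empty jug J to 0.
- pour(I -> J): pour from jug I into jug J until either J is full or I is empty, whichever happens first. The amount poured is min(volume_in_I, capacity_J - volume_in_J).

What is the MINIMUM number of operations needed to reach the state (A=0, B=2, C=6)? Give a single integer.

Answer: 7

Derivation:
BFS from (A=4, B=1, C=10). One shortest path:
  1. pour(B -> A) -> (A=5 B=0 C=10)
  2. pour(C -> B) -> (A=5 B=8 C=2)
  3. pour(B -> A) -> (A=7 B=6 C=2)
  4. empty(A) -> (A=0 B=6 C=2)
  5. pour(B -> A) -> (A=6 B=0 C=2)
  6. pour(C -> B) -> (A=6 B=2 C=0)
  7. pour(A -> C) -> (A=0 B=2 C=6)
Reached target in 7 moves.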